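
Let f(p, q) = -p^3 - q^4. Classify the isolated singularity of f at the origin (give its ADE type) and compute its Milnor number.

Type E_{6}, Milnor number mu = 6.

The Hessian of f at 0 is [[0, 0], [0, 0]] with rank 0, so corank 2. A Groebner basis of the Jacobian ideal J(f) in C{p,q} is {q^3, p^2}; counting standard monomials gives mu = 6. Corank 2; j^3 = -p^3 is a perfect cube, so E-series; the 4-jet and mu = 6 give E_6.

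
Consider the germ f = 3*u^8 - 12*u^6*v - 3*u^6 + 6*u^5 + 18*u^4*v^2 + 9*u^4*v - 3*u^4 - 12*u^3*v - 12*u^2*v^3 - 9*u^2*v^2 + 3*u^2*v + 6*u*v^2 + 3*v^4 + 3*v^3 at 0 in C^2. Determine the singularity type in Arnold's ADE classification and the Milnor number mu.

The Hessian of f at 0 has rank 0. Corank 2; j^3 = 3*v*(u + v)^2 has shape L^2 M (L != M), so D-series; mu = 5 gives D_5.

Type D_{5}, Milnor number mu = 5.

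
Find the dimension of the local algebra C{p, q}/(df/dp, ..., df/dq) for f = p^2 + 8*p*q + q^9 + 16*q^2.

8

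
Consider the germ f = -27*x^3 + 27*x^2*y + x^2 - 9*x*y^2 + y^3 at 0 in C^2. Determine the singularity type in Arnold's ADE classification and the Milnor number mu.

Type A2, Milnor number mu = 2.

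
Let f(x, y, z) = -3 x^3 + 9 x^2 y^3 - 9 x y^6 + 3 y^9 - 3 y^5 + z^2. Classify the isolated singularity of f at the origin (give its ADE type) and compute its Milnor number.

Type E8, Milnor number mu = 8.

The Hessian of f at 0 has rank 1. Corank 2; j^3 = -3*x^3 is a perfect cube, so E-series; the 5-jet and mu = 8 give E_8.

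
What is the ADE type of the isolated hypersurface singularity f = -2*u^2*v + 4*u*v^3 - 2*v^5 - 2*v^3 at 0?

The Hessian of f at 0 has rank 0. Corank 2; j^3 = -2*v*(u^2 + v^2) splits into three distinct lines over C (the quadratic factor has nonzero discriminant), so D_4.

D_4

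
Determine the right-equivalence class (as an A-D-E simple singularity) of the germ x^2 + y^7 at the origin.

A6

The Hessian of f at 0 is [[2, 0], [0, 0]] with rank 1, so corank 1. A Groebner basis of the Jacobian ideal J(f) in C{x,y} is {y^6, x}; counting standard monomials gives mu = 6. Corank 1: A-series; mu = 6 gives A_6.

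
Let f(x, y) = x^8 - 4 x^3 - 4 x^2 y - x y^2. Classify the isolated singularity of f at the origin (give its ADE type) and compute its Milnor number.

The Hessian of f at 0 has rank 0. Corank 2; j^3 = -x*(2*x + y)^2 has shape L^2 M (L != M), so D-series; mu = 9 gives D_9.

Type D9, Milnor number mu = 9.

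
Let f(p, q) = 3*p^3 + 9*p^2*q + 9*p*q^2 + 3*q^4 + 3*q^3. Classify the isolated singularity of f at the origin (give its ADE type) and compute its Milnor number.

Type E_{6}, Milnor number mu = 6.

The Hessian of f at 0 is [[0, 0], [0, 0]] with rank 0, so corank 2. A Groebner basis of the Jacobian ideal J(f) in C{p,q} is {q^3, p^2 + 2*p*q + q^2}; counting standard monomials gives mu = 6. Corank 2; j^3 = 3*(p + q)^3 is a perfect cube, so E-series; the 4-jet and mu = 6 give E_6.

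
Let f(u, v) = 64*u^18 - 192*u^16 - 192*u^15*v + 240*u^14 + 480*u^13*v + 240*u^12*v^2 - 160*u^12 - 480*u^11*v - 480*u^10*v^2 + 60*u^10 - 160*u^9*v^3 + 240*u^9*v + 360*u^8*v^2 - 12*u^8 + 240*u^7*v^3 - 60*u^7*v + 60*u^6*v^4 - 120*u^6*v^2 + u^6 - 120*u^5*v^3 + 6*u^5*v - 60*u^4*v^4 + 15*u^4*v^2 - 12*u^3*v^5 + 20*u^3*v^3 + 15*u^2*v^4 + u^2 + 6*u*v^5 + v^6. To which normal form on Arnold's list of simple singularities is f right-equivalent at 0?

A5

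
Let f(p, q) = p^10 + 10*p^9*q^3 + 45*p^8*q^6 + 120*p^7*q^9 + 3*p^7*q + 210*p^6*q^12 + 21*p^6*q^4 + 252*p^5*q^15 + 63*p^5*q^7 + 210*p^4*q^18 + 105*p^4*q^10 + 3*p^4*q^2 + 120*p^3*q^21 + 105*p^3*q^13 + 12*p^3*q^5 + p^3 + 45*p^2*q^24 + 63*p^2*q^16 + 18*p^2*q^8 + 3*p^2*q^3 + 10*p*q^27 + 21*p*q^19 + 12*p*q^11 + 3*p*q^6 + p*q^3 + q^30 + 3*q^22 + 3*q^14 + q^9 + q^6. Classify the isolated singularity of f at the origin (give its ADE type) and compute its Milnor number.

Type E_{7}, Milnor number mu = 7.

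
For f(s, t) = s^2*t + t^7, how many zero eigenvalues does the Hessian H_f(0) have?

Hessian at 0 has rank 0.

2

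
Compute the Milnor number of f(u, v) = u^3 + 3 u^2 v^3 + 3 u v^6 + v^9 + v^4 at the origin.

The Hessian of f at 0 has rank 0. Corank 2; j^3 = u^3 is a perfect cube, so E-series; the 4-jet and mu = 6 give E_6.

6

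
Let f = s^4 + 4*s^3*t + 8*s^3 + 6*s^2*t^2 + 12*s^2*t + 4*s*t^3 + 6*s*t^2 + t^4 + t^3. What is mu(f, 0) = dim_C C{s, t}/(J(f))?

6

The Hessian of f at 0 has rank 0. Corank 2; j^3 = (2*s + t)^3 is a perfect cube, so E-series; the 4-jet and mu = 6 give E_6.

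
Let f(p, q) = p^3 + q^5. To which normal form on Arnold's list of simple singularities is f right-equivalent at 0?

The Hessian of f at 0 has rank 0. Corank 2; j^3 = p^3 is a perfect cube, so E-series; the 5-jet and mu = 8 give E_8.

E8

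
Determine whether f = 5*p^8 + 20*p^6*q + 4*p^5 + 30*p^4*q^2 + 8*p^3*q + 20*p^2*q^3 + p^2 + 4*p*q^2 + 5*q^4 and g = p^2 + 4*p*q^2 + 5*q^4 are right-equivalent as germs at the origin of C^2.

The Hessian of f at 0 is [[2, 0], [0, 0]] with rank 1, so corank 1. A Groebner basis of the Jacobian ideal J(f) in C{p,q} is {p^2, p*q, p/2 + q^2}; counting standard monomials gives mu = 3. Corank 1: A-series; mu = 3 gives A_3. The Hessian of g at 0 is [[2, 0], [0, 0]] with rank 1, so corank 1. A Groebner basis of the Jacobian ideal J(g) in C{p,q} is {p^2, p*q, p/2 + q^2}; counting standard monomials gives mu = 3. Corank 1: A-series; mu = 3 gives A_3. Both have type A_3, hence right-equivalent.

Yes.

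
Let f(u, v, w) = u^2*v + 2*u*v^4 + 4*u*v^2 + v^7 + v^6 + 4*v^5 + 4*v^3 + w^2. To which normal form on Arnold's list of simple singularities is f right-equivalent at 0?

D7

The Hessian of f at 0 has rank 1. Corank 2; j^3 = v*(u + 2*v)^2 has shape L^2 M (L != M), so D-series; mu = 7 gives D_7.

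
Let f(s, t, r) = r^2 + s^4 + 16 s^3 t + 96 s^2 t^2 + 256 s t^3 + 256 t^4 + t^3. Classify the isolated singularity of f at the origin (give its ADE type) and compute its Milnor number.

Type E_{6}, Milnor number mu = 6.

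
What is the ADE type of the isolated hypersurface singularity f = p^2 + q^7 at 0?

A_6

The Hessian of f at 0 has rank 1. Corank 1: A-series; mu = 6 gives A_6.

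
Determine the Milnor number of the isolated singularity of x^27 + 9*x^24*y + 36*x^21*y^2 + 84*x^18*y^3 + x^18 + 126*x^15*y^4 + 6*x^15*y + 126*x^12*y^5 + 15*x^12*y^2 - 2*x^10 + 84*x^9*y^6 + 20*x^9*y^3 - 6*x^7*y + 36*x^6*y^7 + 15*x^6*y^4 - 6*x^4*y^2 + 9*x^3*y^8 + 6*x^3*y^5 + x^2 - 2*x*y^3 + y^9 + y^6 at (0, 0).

The Hessian of f at 0 has rank 1. Corank 1: A-series; mu = 8 gives A_8.

8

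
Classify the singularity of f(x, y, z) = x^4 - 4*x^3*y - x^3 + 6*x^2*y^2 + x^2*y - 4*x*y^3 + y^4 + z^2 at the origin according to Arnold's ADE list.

D5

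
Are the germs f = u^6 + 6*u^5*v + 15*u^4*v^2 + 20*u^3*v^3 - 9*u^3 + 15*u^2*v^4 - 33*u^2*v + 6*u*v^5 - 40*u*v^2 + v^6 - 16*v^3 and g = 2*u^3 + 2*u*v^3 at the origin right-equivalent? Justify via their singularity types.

The Hessian of f at 0 has rank 0. Corank 2; j^3 = -(u + v)*(3*u + 4*v)^2 has shape L^2 M (L != M), so D-series; mu = 7 gives D_7. The Hessian of g at 0 has rank 0. Corank 2; j^3 = 2*u^3 is a perfect cube, so E-series; the 4-jet and mu = 7 give E_7. f is D_7 but g is E_7, hence not right-equivalent.

No.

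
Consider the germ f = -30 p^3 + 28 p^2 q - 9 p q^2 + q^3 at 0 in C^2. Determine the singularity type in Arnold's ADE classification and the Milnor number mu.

The Hessian of f at 0 has rank 0. Corank 2; j^3 = -(3*p - q)*(10*p^2 - 6*p*q + q^2) splits into three distinct lines over C (the quadratic factor has nonzero discriminant), so D_4.

Type D_{4}, Milnor number mu = 4.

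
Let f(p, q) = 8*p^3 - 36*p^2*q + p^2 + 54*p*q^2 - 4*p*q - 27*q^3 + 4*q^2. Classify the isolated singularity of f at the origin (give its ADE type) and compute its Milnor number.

The Hessian of f at 0 is [[2, -4], [-4, 8]] with rank 1, so corank 1. A Groebner basis of the Jacobian ideal J(f) in C{p,q} is {q^2, p - 2*q}; counting standard monomials gives mu = 2. Corank 1: A-series; mu = 2 gives A_2.

Type A_2, Milnor number mu = 2.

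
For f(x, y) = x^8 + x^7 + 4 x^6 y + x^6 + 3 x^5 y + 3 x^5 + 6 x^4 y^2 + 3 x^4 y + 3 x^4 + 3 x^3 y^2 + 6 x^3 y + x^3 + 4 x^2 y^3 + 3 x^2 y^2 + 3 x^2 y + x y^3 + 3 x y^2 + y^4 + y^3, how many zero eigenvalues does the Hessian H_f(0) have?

The Hessian at 0 is [[0, 0], [0, 0]] of rank 0; hence corank 2.

2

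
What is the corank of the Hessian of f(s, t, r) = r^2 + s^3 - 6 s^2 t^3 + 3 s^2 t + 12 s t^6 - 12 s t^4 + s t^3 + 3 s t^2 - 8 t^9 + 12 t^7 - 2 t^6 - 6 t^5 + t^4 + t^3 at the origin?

The Hessian at 0 is [[0, 0, 0], [0, 0, 0], [0, 0, 2]] of rank 1; hence corank 2.

2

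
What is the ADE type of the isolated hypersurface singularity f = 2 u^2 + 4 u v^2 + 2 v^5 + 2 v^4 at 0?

The Hessian of f at 0 has rank 1. Corank 1: A-series; mu = 4 gives A_4.

A4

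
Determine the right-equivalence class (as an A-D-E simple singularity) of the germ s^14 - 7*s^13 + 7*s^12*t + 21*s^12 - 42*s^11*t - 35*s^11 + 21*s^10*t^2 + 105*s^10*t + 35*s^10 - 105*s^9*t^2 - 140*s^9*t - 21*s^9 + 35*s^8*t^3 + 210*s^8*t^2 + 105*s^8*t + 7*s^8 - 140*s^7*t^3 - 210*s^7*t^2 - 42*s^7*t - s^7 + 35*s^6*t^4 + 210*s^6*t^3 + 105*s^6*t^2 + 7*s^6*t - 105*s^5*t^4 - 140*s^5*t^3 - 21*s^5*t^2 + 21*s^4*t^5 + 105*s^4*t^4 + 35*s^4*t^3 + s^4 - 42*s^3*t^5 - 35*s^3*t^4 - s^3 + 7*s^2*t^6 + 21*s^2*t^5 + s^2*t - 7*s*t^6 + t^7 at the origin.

D_{8}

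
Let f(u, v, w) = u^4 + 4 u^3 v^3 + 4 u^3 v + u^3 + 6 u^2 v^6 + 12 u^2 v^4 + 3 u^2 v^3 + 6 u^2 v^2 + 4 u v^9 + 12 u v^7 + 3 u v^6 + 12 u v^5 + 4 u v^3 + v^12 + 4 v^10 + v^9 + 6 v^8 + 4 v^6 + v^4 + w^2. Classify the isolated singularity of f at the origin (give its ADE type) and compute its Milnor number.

Type E_6, Milnor number mu = 6.

The Hessian of f at 0 is [[0, 0, 0], [0, 0, 0], [0, 0, 2]] with rank 1, so corank 2. A Groebner basis of the Jacobian ideal J(f) in C{u,v,w} is {v^4, u*v^2 + v^3/3, u^2, w}; counting standard monomials gives mu = 6. Corank 2; j^3 = u^3 is a perfect cube, so E-series; the 4-jet and mu = 6 give E_6.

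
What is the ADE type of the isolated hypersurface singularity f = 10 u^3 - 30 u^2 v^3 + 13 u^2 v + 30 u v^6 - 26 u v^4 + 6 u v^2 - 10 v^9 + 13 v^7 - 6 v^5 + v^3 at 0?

The Hessian of f at 0 has rank 0. Corank 2; j^3 = (2*u + v)*(5*u^2 + 4*u*v + v^2) splits into three distinct lines over C (the quadratic factor has nonzero discriminant), so D_4.

D_4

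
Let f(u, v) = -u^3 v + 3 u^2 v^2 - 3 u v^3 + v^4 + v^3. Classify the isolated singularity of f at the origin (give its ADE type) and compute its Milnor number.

The Hessian of f at 0 is [[0, 0], [0, 0]] with rank 0, so corank 2. A Groebner basis of the Jacobian ideal J(f) in C{u,v} is {u^3 - 3*u*v^2 - 3*v^2, u^2*v - 2*u*v^2, v^3}; counting standard monomials gives mu = 7. Corank 2; j^3 = v^3 is a perfect cube, so E-series; the 4-jet and mu = 7 give E_7.

Type E_7, Milnor number mu = 7.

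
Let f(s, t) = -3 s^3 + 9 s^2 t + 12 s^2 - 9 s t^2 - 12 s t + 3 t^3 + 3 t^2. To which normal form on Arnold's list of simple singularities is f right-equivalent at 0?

A_{2}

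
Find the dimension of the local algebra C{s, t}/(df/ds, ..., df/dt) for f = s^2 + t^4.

The Hessian of f at 0 is [[2, 0], [0, 0]] with rank 1, so corank 1. A Groebner basis of the Jacobian ideal J(f) in C{s,t} is {t^3, s}; counting standard monomials gives mu = 3. Corank 1: A-series; mu = 3 gives A_3.

3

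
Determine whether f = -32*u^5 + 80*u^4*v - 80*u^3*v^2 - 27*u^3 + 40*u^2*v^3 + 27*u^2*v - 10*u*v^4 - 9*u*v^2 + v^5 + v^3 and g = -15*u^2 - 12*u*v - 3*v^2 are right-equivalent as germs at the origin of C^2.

No.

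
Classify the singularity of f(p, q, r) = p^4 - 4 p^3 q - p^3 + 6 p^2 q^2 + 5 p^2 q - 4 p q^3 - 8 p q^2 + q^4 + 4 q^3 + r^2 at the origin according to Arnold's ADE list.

D_5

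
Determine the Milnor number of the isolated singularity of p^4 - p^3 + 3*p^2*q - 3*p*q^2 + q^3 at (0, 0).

6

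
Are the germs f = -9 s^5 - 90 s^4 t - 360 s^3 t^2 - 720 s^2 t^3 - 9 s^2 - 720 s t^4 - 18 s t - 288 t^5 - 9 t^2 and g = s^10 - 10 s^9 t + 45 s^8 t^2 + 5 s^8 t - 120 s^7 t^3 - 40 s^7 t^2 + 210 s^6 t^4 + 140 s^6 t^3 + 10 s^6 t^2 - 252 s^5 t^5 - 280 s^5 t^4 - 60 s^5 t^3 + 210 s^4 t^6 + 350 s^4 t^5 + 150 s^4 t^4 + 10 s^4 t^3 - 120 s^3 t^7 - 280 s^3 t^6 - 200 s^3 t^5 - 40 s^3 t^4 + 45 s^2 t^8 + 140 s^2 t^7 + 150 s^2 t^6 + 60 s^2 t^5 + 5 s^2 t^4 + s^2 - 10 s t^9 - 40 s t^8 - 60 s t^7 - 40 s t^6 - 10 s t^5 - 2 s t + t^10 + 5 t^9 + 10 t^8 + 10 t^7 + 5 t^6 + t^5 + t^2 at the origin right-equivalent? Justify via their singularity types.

Yes.

The Hessian of f at 0 has rank 1. Corank 1: A-series; mu = 4 gives A_4. The Hessian of g at 0 has rank 1. Corank 1: A-series; mu = 4 gives A_4. Both have type A_4, hence right-equivalent.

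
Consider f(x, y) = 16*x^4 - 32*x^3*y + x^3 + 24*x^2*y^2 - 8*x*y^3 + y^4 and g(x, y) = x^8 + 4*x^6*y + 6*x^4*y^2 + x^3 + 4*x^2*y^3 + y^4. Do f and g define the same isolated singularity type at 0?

Yes.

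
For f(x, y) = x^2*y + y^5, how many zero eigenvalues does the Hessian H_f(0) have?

2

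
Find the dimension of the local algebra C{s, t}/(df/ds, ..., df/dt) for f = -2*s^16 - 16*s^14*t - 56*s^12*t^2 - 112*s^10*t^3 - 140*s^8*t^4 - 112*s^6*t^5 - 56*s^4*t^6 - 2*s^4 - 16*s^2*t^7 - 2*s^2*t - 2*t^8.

9

The Hessian of f at 0 has rank 0. Corank 2; j^3 = -2*s^2*t has shape L^2 M (L != M), so D-series; mu = 9 gives D_9.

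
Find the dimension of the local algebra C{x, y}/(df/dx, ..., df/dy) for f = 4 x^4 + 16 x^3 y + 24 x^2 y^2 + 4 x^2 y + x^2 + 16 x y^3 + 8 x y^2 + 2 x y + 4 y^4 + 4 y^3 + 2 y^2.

1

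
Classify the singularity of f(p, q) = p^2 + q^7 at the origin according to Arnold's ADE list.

A_6

The Hessian of f at 0 is [[2, 0], [0, 0]] with rank 1, so corank 1. A Groebner basis of the Jacobian ideal J(f) in C{p,q} is {q^6, p}; counting standard monomials gives mu = 6. Corank 1: A-series; mu = 6 gives A_6.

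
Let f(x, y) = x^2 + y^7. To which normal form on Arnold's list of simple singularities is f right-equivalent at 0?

A_6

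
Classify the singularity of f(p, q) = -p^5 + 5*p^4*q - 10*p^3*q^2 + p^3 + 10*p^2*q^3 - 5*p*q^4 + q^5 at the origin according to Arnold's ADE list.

The Hessian of f at 0 is [[0, 0], [0, 0]] with rank 0, so corank 2. A Groebner basis of the Jacobian ideal J(f) in C{p,q} is {q^5, p*q^3 - q^4/4, p^2}; counting standard monomials gives mu = 8. Corank 2; j^3 = p^3 is a perfect cube, so E-series; the 5-jet and mu = 8 give E_8.

E_8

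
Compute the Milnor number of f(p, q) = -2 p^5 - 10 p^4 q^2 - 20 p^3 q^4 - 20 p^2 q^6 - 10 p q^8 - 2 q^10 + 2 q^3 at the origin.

The Hessian of f at 0 is [[0, 0], [0, 0]] with rank 0, so corank 2. A Groebner basis of the Jacobian ideal J(f) in C{p,q} is {p^4, q^2}; counting standard monomials gives mu = 8. Corank 2; j^3 = 2*q^3 is a perfect cube, so E-series; the 5-jet and mu = 8 give E_8.

8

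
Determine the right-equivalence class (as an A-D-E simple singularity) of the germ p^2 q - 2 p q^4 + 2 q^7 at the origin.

The Hessian of f at 0 has rank 0. Corank 2; j^3 = p^2*q has shape L^2 M (L != M), so D-series; mu = 8 gives D_8.

D_8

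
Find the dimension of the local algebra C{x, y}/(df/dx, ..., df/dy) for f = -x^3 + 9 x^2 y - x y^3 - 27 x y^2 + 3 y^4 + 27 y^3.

7

The Hessian of f at 0 is [[0, 0], [0, 0]] with rank 0, so corank 2. A Groebner basis of the Jacobian ideal J(f) in C{x,y} is {x^3 - 9*x^2*y - 162*x^2 + 972*x*y - 1458*y^2, 9*x^2 + x*y^2 - 54*x*y + 81*y^2, 3*x^2 - 18*x*y + y^3 + 27*y^2}; counting standard monomials gives mu = 7. Corank 2; j^3 = -(x - 3*y)^3 is a perfect cube, so E-series; the 4-jet and mu = 7 give E_7.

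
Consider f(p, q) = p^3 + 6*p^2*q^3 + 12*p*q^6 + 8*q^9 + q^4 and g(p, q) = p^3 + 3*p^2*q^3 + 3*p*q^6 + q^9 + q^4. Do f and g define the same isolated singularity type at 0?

The Hessian of f at 0 is [[0, 0], [0, 0]] with rank 0, so corank 2. A Groebner basis of the Jacobian ideal J(f) in C{p,q} is {q^3, p^2}; counting standard monomials gives mu = 6. Corank 2; j^3 = p^3 is a perfect cube, so E-series; the 4-jet and mu = 6 give E_6. The Hessian of g at 0 is [[0, 0], [0, 0]] with rank 0, so corank 2. A Groebner basis of the Jacobian ideal J(g) in C{p,q} is {q^3, p^2}; counting standard monomials gives mu = 6. Corank 2; j^3 = p^3 is a perfect cube, so E-series; the 4-jet and mu = 6 give E_6. Both have type E_6, hence right-equivalent.

Yes.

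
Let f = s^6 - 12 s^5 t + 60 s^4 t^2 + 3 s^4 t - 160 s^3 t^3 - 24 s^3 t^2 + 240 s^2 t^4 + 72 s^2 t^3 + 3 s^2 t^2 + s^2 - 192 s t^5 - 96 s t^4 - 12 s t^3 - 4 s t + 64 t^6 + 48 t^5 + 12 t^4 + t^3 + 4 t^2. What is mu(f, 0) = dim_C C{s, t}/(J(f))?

2

The Hessian of f at 0 has rank 1. Corank 1: A-series; mu = 2 gives A_2.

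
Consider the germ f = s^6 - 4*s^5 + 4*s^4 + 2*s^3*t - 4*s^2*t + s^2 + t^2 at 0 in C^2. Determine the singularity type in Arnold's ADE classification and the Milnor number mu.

Type A_{1}, Milnor number mu = 1.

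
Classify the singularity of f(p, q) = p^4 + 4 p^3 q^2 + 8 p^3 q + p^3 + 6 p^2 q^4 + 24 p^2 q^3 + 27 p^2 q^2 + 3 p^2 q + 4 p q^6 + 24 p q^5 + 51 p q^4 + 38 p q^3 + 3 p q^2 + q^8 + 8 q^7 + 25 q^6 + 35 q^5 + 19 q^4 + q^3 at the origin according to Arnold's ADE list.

The Hessian of f at 0 is [[0, 0], [0, 0]] with rank 0, so corank 2. A Groebner basis of the Jacobian ideal J(f) in C{p,q} is {p^3 + 3*p^2 + 6*p*q + 3*q^2, p^2*q - 5*p^2/2 - 5*p*q - 5*q^2/2, 2*p^2 + p*q^2 + 4*p*q + 2*q^2, -3*p^2/2 - 3*p*q + q^3 - 3*q^2/2}; counting standard monomials gives mu = 6. Corank 2; j^3 = (p + q)^3 is a perfect cube, so E-series; the 4-jet and mu = 6 give E_6.

E_{6}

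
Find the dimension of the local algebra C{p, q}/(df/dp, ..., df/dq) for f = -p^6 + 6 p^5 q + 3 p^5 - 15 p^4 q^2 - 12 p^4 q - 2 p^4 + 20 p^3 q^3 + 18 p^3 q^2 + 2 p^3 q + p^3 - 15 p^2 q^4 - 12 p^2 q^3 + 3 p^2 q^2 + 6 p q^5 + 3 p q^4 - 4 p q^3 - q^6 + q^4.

The Hessian of f at 0 is [[0, 0], [0, 0]] with rank 0, so corank 2. A Groebner basis of the Jacobian ideal J(f) in C{p,q} is {p^3, p^2*q, -p^2/2 + p*q^2, -3*p^2/2 + q^3}; counting standard monomials gives mu = 6. Corank 2; j^3 = p^3 is a perfect cube, so E-series; the 4-jet and mu = 6 give E_6.

6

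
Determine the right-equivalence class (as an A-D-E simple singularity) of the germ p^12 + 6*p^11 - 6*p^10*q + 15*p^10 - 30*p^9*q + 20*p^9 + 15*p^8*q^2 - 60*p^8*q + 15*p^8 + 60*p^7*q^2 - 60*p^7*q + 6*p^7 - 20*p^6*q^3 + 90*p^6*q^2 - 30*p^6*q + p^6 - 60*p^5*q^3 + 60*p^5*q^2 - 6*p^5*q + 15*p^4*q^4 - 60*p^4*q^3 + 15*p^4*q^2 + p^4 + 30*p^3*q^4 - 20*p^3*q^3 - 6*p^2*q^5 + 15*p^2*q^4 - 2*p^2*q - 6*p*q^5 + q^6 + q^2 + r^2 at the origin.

The Hessian of f at 0 has rank 2. Corank 1: A-series; mu = 5 gives A_5.

A_{5}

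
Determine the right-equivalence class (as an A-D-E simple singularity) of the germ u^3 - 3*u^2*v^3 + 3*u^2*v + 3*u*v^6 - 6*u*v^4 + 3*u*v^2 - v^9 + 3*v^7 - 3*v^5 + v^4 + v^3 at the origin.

E6

The Hessian of f at 0 has rank 0. Corank 2; j^3 = (u + v)^3 is a perfect cube, so E-series; the 4-jet and mu = 6 give E_6.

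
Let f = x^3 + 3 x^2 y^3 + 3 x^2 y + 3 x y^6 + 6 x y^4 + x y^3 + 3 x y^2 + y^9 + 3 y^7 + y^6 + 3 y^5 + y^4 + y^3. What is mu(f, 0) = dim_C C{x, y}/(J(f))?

The Hessian of f at 0 has rank 0. Corank 2; j^3 = (x + y)^3 is a perfect cube, so E-series; the 4-jet and mu = 7 give E_7.

7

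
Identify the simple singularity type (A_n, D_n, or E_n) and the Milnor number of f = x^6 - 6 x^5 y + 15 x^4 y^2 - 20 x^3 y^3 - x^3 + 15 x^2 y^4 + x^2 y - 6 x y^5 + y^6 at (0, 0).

The Hessian of f at 0 has rank 0. Corank 2; j^3 = -x^2*(x - y) has shape L^2 M (L != M), so D-series; mu = 7 gives D_7.

Type D_7, Milnor number mu = 7.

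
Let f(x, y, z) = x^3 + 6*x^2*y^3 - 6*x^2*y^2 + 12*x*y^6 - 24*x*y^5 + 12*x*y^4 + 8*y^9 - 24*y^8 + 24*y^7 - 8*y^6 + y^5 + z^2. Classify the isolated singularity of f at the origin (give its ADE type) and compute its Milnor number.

Type E_{8}, Milnor number mu = 8.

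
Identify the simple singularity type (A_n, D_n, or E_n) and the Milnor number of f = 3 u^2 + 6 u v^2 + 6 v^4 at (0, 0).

Type A3, Milnor number mu = 3.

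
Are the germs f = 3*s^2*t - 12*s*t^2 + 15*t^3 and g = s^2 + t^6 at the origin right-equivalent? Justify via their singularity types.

No.

The Hessian of f at 0 is [[0, 0], [0, 0]] with rank 0, so corank 2. A Groebner basis of the Jacobian ideal J(f) in C{s,t} is {t^3, s^2 - t^2, s*t - 2*t^2}; counting standard monomials gives mu = 4. Corank 2; j^3 = 3*t*(s^2 - 4*s*t + 5*t^2) splits into three distinct lines over C (the quadratic factor has nonzero discriminant), so D_4. The Hessian of g at 0 is [[2, 0], [0, 0]] with rank 1, so corank 1. A Groebner basis of the Jacobian ideal J(g) in C{s,t} is {t^5, s}; counting standard monomials gives mu = 5. Corank 1: A-series; mu = 5 gives A_5. f is D_4 but g is A_5, hence not right-equivalent.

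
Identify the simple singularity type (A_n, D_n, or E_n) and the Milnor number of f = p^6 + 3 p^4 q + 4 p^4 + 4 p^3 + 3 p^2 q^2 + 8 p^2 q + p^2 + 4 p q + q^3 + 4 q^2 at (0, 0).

Type A2, Milnor number mu = 2.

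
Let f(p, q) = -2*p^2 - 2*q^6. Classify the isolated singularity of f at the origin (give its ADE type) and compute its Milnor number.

Type A_{5}, Milnor number mu = 5.

The Hessian of f at 0 has rank 1. Corank 1: A-series; mu = 5 gives A_5.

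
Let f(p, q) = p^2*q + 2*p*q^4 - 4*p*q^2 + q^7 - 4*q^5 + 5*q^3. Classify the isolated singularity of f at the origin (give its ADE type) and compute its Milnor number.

Type D4, Milnor number mu = 4.

The Hessian of f at 0 has rank 0. Corank 2; j^3 = q*(p^2 - 4*p*q + 5*q^2) splits into three distinct lines over C (the quadratic factor has nonzero discriminant), so D_4.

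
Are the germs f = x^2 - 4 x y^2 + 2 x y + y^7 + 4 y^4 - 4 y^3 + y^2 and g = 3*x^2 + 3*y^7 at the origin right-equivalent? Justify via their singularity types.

The Hessian of f at 0 has rank 1. Corank 1: A-series; mu = 6 gives A_6. The Hessian of g at 0 has rank 1. Corank 1: A-series; mu = 6 gives A_6. Both have type A_6, hence right-equivalent.

Yes.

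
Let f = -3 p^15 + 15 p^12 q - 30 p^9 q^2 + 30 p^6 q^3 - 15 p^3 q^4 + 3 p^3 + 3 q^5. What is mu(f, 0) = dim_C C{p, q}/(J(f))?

The Hessian of f at 0 has rank 0. Corank 2; j^3 = 3*p^3 is a perfect cube, so E-series; the 5-jet and mu = 8 give E_8.

8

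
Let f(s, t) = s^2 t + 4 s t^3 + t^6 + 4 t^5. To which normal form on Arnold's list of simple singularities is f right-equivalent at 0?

The Hessian of f at 0 has rank 0. Corank 2; j^3 = s^2*t has shape L^2 M (L != M), so D-series; mu = 7 gives D_7.

D_{7}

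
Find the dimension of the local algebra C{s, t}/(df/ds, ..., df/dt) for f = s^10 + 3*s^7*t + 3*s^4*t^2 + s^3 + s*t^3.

7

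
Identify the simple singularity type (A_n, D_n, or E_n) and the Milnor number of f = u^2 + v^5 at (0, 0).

Type A4, Milnor number mu = 4.

The Hessian of f at 0 is [[2, 0], [0, 0]] with rank 1, so corank 1. A Groebner basis of the Jacobian ideal J(f) in C{u,v} is {v^4, u}; counting standard monomials gives mu = 4. Corank 1: A-series; mu = 4 gives A_4.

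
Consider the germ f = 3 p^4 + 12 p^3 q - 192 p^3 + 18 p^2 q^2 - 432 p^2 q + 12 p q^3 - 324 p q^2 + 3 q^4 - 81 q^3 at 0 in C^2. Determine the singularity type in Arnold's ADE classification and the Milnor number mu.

Type E6, Milnor number mu = 6.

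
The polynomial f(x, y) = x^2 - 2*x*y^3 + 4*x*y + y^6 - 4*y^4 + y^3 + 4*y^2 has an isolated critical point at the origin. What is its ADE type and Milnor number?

The Hessian of f at 0 has rank 1. Corank 1: A-series; mu = 2 gives A_2.

Type A_2, Milnor number mu = 2.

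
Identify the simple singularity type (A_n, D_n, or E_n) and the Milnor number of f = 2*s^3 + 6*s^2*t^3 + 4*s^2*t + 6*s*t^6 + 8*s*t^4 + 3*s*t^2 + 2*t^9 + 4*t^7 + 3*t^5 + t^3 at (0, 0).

Type D4, Milnor number mu = 4.

The Hessian of f at 0 has rank 0. Corank 2; j^3 = (s + t)*(2*s^2 + 2*s*t + t^2) splits into three distinct lines over C (the quadratic factor has nonzero discriminant), so D_4.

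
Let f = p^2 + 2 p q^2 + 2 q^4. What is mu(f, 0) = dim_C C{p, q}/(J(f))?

The Hessian of f at 0 has rank 1. Corank 1: A-series; mu = 3 gives A_3.

3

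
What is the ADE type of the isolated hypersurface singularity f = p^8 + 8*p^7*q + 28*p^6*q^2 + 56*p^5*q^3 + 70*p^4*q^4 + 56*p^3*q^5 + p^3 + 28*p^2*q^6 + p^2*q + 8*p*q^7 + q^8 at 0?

The Hessian of f at 0 is [[0, 0], [0, 0]] with rank 0, so corank 2. A Groebner basis of the Jacobian ideal J(f) in C{p,q} is {-p*q/8 + q^7, p*q^2, p^2 + p*q}; counting standard monomials gives mu = 9. Corank 2; j^3 = p^2*(p + q) has shape L^2 M (L != M), so D-series; mu = 9 gives D_9.

D9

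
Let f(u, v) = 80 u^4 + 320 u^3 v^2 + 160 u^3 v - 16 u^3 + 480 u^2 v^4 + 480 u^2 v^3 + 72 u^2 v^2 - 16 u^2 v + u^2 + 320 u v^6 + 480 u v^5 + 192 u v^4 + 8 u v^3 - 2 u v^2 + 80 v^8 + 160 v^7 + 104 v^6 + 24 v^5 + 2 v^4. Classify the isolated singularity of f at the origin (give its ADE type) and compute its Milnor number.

Type A3, Milnor number mu = 3.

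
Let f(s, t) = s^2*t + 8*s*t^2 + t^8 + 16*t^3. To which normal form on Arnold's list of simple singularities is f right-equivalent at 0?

D_{9}

The Hessian of f at 0 is [[0, 0], [0, 0]] with rank 0, so corank 2. A Groebner basis of the Jacobian ideal J(f) in C{s,t} is {s^2/8 + t^7 - 2*t^2, s^3 + 64*t^3, s*t + 4*t^2}; counting standard monomials gives mu = 9. Corank 2; j^3 = t*(s + 4*t)^2 has shape L^2 M (L != M), so D-series; mu = 9 gives D_9.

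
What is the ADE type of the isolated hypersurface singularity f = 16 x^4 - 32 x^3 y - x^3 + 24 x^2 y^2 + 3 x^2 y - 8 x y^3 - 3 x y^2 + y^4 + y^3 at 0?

The Hessian of f at 0 is [[0, 0], [0, 0]] with rank 0, so corank 2. A Groebner basis of the Jacobian ideal J(f) in C{x,y} is {y^4, x*y^2 - 5*y^3/6, x^2 - 2*x*y + y^2}; counting standard monomials gives mu = 6. Corank 2; j^3 = -(x - y)^3 is a perfect cube, so E-series; the 4-jet and mu = 6 give E_6.

E6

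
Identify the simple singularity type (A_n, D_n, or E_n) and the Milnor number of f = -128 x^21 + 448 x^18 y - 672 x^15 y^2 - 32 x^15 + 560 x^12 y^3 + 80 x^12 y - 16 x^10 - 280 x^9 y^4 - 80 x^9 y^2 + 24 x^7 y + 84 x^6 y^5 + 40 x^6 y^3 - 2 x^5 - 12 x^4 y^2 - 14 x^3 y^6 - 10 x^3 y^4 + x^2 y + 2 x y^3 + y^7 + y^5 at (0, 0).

Type D8, Milnor number mu = 8.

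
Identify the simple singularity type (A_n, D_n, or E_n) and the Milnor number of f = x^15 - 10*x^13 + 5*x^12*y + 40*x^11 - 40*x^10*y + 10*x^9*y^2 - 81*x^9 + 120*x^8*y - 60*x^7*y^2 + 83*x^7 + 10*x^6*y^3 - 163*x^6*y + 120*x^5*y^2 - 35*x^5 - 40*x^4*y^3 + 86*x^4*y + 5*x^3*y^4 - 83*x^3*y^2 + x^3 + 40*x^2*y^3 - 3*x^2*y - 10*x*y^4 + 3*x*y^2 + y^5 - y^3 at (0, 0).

Type E8, Milnor number mu = 8.

The Hessian of f at 0 has rank 0. Corank 2; j^3 = (x - y)^3 is a perfect cube, so E-series; the 5-jet and mu = 8 give E_8.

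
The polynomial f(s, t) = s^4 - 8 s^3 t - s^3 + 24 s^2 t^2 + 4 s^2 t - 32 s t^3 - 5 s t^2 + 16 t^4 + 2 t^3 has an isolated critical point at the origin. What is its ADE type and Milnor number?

Type D_{5}, Milnor number mu = 5.

The Hessian of f at 0 is [[0, 0], [0, 0]] with rank 0, so corank 2. A Groebner basis of the Jacobian ideal J(f) in C{s,t} is {s*t^2 + s*t/4 - t^2/4, s*t/4 + t^3 - t^2/4, s^2 - 3*s*t + 2*t^2}; counting standard monomials gives mu = 5. Corank 2; j^3 = -(s - 2*t)*(s - t)^2 has shape L^2 M (L != M), so D-series; mu = 5 gives D_5.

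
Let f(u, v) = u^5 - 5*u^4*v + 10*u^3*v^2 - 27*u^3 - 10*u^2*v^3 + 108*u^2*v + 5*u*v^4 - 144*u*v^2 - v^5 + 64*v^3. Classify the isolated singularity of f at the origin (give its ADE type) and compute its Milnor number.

Type E_{8}, Milnor number mu = 8.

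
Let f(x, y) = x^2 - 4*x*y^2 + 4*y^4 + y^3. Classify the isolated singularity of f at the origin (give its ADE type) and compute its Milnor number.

The Hessian of f at 0 has rank 1. Corank 1: A-series; mu = 2 gives A_2.

Type A2, Milnor number mu = 2.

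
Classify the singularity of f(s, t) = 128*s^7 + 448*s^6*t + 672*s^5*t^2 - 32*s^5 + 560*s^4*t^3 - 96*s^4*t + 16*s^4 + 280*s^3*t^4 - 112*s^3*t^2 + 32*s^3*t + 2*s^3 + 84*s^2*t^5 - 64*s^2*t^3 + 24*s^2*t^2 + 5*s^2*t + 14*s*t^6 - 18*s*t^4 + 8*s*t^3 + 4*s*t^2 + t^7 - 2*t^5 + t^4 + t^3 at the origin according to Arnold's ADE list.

D_5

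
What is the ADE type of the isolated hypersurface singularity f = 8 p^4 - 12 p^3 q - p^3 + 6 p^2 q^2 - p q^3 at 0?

E_7

The Hessian of f at 0 has rank 0. Corank 2; j^3 = -p^3 is a perfect cube, so E-series; the 4-jet and mu = 7 give E_7.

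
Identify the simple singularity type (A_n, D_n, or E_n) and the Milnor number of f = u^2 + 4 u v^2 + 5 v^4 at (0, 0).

Type A_{3}, Milnor number mu = 3.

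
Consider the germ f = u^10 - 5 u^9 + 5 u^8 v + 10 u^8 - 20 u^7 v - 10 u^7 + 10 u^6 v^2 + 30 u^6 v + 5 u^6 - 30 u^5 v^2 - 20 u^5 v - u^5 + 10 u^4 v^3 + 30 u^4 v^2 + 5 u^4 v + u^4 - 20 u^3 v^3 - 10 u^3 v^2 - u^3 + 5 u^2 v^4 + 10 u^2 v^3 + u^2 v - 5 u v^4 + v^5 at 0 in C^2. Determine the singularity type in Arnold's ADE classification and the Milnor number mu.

The Hessian of f at 0 has rank 0. Corank 2; j^3 = -u^2*(u - v) has shape L^2 M (L != M), so D-series; mu = 6 gives D_6.

Type D6, Milnor number mu = 6.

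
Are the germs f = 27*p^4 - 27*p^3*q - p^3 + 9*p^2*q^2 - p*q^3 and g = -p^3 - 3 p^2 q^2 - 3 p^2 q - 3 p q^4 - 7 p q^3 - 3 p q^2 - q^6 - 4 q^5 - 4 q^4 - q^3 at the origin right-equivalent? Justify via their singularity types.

Yes.

The Hessian of f at 0 has rank 0. Corank 2; j^3 = -p^3 is a perfect cube, so E-series; the 4-jet and mu = 7 give E_7. The Hessian of g at 0 has rank 0. Corank 2; j^3 = -(p + q)^3 is a perfect cube, so E-series; the 4-jet and mu = 7 give E_7. Both have type E_7, hence right-equivalent.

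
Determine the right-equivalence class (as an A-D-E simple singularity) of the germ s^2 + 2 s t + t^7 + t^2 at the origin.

A_6

The Hessian of f at 0 has rank 1. Corank 1: A-series; mu = 6 gives A_6.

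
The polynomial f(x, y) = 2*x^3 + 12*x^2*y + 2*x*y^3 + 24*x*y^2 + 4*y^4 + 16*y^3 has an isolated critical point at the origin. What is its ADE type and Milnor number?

Type E7, Milnor number mu = 7.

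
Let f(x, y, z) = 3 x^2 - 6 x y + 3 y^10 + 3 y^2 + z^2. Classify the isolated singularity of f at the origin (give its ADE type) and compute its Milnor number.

Type A_{9}, Milnor number mu = 9.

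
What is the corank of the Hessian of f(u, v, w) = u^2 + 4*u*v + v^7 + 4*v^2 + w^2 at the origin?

The Hessian at 0 is [[2, 4, 0], [4, 8, 0], [0, 0, 2]] of rank 2; hence corank 1.

1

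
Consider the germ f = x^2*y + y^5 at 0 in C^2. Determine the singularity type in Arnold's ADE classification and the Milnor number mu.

The Hessian of f at 0 is [[0, 0], [0, 0]] with rank 0, so corank 2. A Groebner basis of the Jacobian ideal J(f) in C{x,y} is {x^2/5 + y^4, x^3, x*y}; counting standard monomials gives mu = 6. Corank 2; j^3 = x^2*y has shape L^2 M (L != M), so D-series; mu = 6 gives D_6.

Type D_{6}, Milnor number mu = 6.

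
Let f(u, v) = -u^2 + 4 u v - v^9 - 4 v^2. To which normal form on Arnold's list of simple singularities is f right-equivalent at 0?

The Hessian of f at 0 is [[-2, 4], [4, -8]] with rank 1, so corank 1. A Groebner basis of the Jacobian ideal J(f) in C{u,v} is {v^8, u - 2*v}; counting standard monomials gives mu = 8. Corank 1: A-series; mu = 8 gives A_8.

A_8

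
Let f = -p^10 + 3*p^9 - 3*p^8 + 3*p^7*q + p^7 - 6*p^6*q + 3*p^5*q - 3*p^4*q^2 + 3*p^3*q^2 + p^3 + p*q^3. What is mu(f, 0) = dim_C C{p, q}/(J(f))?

The Hessian of f at 0 is [[0, 0], [0, 0]] with rank 0, so corank 2. A Groebner basis of the Jacobian ideal J(f) in C{p,q} is {p^3, p*q^2, 3*p^2 + q^3}; counting standard monomials gives mu = 7. Corank 2; j^3 = p^3 is a perfect cube, so E-series; the 4-jet and mu = 7 give E_7.

7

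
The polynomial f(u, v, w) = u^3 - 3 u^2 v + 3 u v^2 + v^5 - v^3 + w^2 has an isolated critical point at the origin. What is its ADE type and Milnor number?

Type E_{8}, Milnor number mu = 8.

The Hessian of f at 0 has rank 1. Corank 2; j^3 = (u - v)^3 is a perfect cube, so E-series; the 5-jet and mu = 8 give E_8.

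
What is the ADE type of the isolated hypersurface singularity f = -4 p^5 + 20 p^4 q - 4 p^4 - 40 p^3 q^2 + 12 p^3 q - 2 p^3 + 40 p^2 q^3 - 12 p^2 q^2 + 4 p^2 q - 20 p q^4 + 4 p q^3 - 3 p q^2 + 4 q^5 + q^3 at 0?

The Hessian of f at 0 has rank 0. Corank 2; j^3 = -(p - q)*(2*p^2 - 2*p*q + q^2) splits into three distinct lines over C (the quadratic factor has nonzero discriminant), so D_4.

D4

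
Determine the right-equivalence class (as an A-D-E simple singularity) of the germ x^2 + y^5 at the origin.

A4

The Hessian of f at 0 has rank 1. Corank 1: A-series; mu = 4 gives A_4.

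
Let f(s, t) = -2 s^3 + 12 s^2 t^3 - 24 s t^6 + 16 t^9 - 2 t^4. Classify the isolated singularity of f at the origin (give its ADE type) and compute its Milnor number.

The Hessian of f at 0 has rank 0. Corank 2; j^3 = -2*s^3 is a perfect cube, so E-series; the 4-jet and mu = 6 give E_6.

Type E_{6}, Milnor number mu = 6.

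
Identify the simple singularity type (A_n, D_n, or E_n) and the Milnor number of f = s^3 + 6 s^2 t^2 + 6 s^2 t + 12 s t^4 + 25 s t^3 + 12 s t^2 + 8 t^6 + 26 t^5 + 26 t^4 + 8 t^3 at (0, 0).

The Hessian of f at 0 is [[0, 0], [0, 0]] with rank 0, so corank 2. A Groebner basis of the Jacobian ideal J(f) in C{s,t} is {-s^2/4 - s*t + t^4 - t^3/12 - t^2, s^3 + 11*s^2/2 + 22*s*t + 59*t^3/6 + 22*t^2, s^2*t - 23*s^2/12 - 23*s*t/3 - 167*t^3/36 - 23*t^2/3, s^2/2 + s*t^2 + 2*s*t + 13*t^3/6 + 2*t^2}; counting standard monomials gives mu = 7. Corank 2; j^3 = (s + 2*t)^3 is a perfect cube, so E-series; the 4-jet and mu = 7 give E_7.

Type E_7, Milnor number mu = 7.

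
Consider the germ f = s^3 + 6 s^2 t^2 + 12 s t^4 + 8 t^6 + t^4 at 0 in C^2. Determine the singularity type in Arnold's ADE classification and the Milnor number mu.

The Hessian of f at 0 has rank 0. Corank 2; j^3 = s^3 is a perfect cube, so E-series; the 4-jet and mu = 6 give E_6.

Type E_6, Milnor number mu = 6.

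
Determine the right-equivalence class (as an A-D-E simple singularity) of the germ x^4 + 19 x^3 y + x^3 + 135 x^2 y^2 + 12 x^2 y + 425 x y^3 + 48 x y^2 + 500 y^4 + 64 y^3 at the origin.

E_{7}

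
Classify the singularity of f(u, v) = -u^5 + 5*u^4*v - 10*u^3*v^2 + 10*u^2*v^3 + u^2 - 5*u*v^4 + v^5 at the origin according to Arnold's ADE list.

A4

The Hessian of f at 0 has rank 1. Corank 1: A-series; mu = 4 gives A_4.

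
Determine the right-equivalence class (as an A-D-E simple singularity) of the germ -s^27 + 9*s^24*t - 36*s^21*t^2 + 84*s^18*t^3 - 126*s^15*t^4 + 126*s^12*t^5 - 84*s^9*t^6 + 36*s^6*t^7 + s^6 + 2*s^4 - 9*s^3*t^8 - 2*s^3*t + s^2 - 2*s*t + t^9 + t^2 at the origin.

A_8

The Hessian of f at 0 is [[2, -2], [-2, 2]] with rank 1, so corank 1. A Groebner basis of the Jacobian ideal J(f) in C{s,t} is {-2*s^2 + s*t^3 + 5*s*t - 3*t^2, -3*s^2 + 7*s*t + t^4 - 4*t^2, s^3 + s - t, s^2*t - s*t^2 + s/3 + t^3/3 - t/3}; counting standard monomials gives mu = 8. Corank 1: A-series; mu = 8 gives A_8.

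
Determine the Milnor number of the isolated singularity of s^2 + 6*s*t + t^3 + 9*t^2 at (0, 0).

The Hessian of f at 0 is [[2, 6], [6, 18]] with rank 1, so corank 1. A Groebner basis of the Jacobian ideal J(f) in C{s,t} is {t^2, s + 3*t}; counting standard monomials gives mu = 2. Corank 1: A-series; mu = 2 gives A_2.

2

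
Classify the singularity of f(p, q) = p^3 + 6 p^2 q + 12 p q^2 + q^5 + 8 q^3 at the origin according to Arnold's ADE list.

E8

The Hessian of f at 0 has rank 0. Corank 2; j^3 = (p + 2*q)^3 is a perfect cube, so E-series; the 5-jet and mu = 8 give E_8.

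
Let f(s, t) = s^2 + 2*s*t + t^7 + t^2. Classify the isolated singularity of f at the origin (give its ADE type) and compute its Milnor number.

Type A_{6}, Milnor number mu = 6.

The Hessian of f at 0 is [[2, 2], [2, 2]] with rank 1, so corank 1. A Groebner basis of the Jacobian ideal J(f) in C{s,t} is {t^6, s + t}; counting standard monomials gives mu = 6. Corank 1: A-series; mu = 6 gives A_6.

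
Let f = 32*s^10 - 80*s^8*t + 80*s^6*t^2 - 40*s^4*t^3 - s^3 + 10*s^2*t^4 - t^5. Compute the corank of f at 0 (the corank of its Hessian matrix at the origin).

2

Hessian at 0 has rank 0.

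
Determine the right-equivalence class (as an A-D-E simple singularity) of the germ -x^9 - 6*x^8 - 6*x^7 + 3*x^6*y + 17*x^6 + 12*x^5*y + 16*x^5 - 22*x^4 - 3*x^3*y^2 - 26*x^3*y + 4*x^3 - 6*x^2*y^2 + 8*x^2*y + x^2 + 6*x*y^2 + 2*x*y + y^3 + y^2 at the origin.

The Hessian of f at 0 is [[2, 2], [2, 2]] with rank 1, so corank 1. A Groebner basis of the Jacobian ideal J(f) in C{x,y} is {y^2, x + y}; counting standard monomials gives mu = 2. Corank 1: A-series; mu = 2 gives A_2.

A_2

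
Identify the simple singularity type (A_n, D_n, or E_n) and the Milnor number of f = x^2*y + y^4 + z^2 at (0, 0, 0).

Type D_5, Milnor number mu = 5.

The Hessian of f at 0 has rank 1. Corank 2; j^3 = x^2*y has shape L^2 M (L != M), so D-series; mu = 5 gives D_5.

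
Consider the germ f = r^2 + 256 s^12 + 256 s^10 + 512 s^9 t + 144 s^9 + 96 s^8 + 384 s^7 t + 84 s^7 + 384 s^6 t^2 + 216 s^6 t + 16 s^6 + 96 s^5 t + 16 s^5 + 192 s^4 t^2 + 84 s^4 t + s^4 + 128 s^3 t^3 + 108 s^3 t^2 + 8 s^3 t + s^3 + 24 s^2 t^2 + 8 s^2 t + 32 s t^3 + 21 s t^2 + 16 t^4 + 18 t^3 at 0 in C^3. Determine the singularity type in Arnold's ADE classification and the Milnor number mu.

Type D_5, Milnor number mu = 5.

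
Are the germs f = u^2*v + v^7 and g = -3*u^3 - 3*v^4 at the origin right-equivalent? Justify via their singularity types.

No.

The Hessian of f at 0 has rank 0. Corank 2; j^3 = u^2*v has shape L^2 M (L != M), so D-series; mu = 8 gives D_8. The Hessian of g at 0 has rank 0. Corank 2; j^3 = -3*u^3 is a perfect cube, so E-series; the 4-jet and mu = 6 give E_6. f is D_8 but g is E_6, hence not right-equivalent.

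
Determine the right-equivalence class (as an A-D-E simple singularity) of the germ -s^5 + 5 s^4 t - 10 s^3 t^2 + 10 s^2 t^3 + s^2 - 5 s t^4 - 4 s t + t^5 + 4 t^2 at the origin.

The Hessian of f at 0 is [[2, -4], [-4, 8]] with rank 1, so corank 1. A Groebner basis of the Jacobian ideal J(f) in C{s,t} is {t^4, s - 2*t}; counting standard monomials gives mu = 4. Corank 1: A-series; mu = 4 gives A_4.

A_{4}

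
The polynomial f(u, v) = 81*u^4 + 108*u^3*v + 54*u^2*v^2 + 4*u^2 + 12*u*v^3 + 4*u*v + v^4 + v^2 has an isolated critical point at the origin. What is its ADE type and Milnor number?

Type A3, Milnor number mu = 3.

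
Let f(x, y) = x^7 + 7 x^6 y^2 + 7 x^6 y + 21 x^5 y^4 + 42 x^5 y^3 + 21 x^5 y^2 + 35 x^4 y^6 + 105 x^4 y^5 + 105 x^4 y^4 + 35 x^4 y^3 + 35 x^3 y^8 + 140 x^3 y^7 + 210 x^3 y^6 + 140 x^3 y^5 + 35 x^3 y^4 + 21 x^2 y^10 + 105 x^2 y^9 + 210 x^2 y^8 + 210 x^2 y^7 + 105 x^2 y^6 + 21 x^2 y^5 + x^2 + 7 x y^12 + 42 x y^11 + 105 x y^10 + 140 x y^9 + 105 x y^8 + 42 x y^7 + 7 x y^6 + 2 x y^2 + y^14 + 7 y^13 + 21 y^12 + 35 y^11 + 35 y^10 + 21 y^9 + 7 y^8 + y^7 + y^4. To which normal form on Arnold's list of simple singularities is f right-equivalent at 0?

A6

The Hessian of f at 0 has rank 1. Corank 1: A-series; mu = 6 gives A_6.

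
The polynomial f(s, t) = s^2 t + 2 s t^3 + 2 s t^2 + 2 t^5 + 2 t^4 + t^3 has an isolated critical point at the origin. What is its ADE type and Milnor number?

The Hessian of f at 0 has rank 0. Corank 2; j^3 = t*(s + t)^2 has shape L^2 M (L != M), so D-series; mu = 6 gives D_6.

Type D_{6}, Milnor number mu = 6.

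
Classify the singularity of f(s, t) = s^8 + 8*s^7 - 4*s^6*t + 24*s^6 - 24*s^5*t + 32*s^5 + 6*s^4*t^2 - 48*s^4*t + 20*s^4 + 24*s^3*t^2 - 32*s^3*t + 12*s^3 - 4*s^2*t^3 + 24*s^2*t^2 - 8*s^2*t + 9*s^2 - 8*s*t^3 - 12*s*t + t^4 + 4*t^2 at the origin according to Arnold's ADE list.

The Hessian of f at 0 is [[18, -12], [-12, 8]] with rank 1, so corank 1. A Groebner basis of the Jacobian ideal J(f) in C{s,t} is {s^2 + 3*s/2 - t, s*t + 9*s/4 - 3*t/2, 27*s/8 + t^2 - 9*t/4}; counting standard monomials gives mu = 3. Corank 1: A-series; mu = 3 gives A_3.

A_3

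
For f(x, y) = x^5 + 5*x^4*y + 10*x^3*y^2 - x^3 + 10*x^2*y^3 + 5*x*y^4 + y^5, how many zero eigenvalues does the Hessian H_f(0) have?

2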